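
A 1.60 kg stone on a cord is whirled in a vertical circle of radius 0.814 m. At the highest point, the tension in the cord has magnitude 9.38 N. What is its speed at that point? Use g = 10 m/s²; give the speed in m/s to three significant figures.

At the top, T + mg = mv²/r, so v = √(r(T/m + g)) = √(0.814 × (9.38/1.60 + 10.0)) = √(0.814 × 15.86) = √12.91 = 3.593 m/s.

3.59 m/s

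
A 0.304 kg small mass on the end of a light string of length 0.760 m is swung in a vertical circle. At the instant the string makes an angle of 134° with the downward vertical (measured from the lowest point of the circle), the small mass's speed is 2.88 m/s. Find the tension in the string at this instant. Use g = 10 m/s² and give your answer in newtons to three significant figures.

Take the radial direction toward the centre of the circle as positive. The component of the weight along the string toward the centre is −mg cos φ (φ measured from the bottom), so Newton's second law along the string gives T − mg cos φ = m v²/r.
cos 134° = -0.6947, so T = m(v²/r + g cos φ) = 0.304 × ((2.88)²/0.760 + 10.0 × -0.6947) = 0.304 × (10.91 + (-6.947)) = 0.304 × 3.967 = 1.206 N.

1.21 N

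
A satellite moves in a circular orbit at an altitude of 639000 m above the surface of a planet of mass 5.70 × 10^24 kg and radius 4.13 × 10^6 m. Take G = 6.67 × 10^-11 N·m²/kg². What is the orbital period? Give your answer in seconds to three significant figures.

r = R + h = 4.13 × 10^6 + 639000 = 4.769 × 10^6 m. Gravity provides the centripetal force: G M m / r² = m v² / r ⇒ v = √(GM/r) = 8929 m/s.
T = 2πr/v = 2π × 4.769 × 10^6 / 8929 = 3356 s.

3360 s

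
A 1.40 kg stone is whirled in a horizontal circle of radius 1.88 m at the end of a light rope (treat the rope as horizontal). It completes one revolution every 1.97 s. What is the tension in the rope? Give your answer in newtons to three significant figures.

v = 2πr/T = 2π × 1.88/1.97 = 5.996 m/s.
The tension is the only horizontal force, so it supplies the full centripetal force: T = m v²/r = 1.40 × (5.996)²/1.88 = 1.40 × 35.95/1.88 = 26.77 N.

26.8 N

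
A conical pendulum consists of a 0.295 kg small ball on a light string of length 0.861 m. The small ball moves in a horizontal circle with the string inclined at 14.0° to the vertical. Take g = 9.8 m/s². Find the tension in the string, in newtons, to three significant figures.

Vertically the bob has no acceleration, so T cosθ = mg.
T = mg/cosθ = 0.295 × 9.8 / cos 14.0° = 2.891/0.9703 = 2.980 N.

2.98 N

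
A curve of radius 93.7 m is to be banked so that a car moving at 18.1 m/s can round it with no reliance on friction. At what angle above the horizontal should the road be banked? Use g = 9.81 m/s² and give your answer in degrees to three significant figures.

19.6°

With no friction, the horizontal component of the normal force provides the centripetal force: N sinθ = mv²/r, while N cosθ = mg vertically.
Dividing: tanθ = v²/(r g) = (18.1)²/(93.7 × 9.81) = 327.6/919.2 = 0.3564.
θ = arctan(0.3564) = 19.62°.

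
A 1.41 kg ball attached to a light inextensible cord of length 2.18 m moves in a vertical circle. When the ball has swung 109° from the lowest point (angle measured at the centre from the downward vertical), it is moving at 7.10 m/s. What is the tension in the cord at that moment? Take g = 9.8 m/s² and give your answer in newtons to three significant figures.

Take the radial direction toward the centre of the circle as positive. The component of the weight along the string toward the centre is −mg cos φ (φ measured from the bottom), so Newton's second law along the string gives T − mg cos φ = m v²/r.
cos 109° = -0.3256, so T = m(v²/r + g cos φ) = 1.41 × ((7.10)²/2.18 + 9.8 × -0.3256) = 1.41 × (23.12 + (-3.191)) = 1.41 × 19.93 = 28.11 N.

28.1 N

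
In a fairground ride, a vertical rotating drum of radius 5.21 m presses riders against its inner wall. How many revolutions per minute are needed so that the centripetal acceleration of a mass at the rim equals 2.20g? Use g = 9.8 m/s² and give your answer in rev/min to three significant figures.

19.4 rev/min

Require ω²r = 2.20g, so ω = √(2.20 × 9.8/5.21) = 2.034 rad/s.
In rev/min: ω × 60/(2π) = 2.034 × 60/(2π) = 19.43 rev/min.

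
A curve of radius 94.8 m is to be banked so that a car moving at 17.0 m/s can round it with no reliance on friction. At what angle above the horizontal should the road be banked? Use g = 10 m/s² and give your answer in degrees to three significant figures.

17.0°

With no friction, the horizontal component of the normal force provides the centripetal force: N sinθ = mv²/r, while N cosθ = mg vertically.
Dividing: tanθ = v²/(r g) = (17.0)²/(94.8 × 10.0) = 289.0/948.0 = 0.3049.
θ = arctan(0.3049) = 16.95°.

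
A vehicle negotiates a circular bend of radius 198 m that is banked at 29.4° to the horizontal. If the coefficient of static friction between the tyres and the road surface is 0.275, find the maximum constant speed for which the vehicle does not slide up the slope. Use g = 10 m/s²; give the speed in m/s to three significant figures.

44.3 m/s

At the maximum speed, friction acts down the slope at its limiting value f = μN. Radially (horizontal, toward centre): N sinθ + μN cosθ = mv²/r. Vertically: N cosθ − μN sinθ = mg.
Dividing: v² = r g (sinθ + μcosθ)/(cosθ − μsinθ).
sinθ + μcosθ = 0.4909 + 0.275×0.8712 = 0.7305; cosθ − μsinθ = 0.8712 − 0.275×0.4909 = 0.7362.
v² = 198 × 10.0 × 0.7305/0.7362 = 1965 m²/s², so v = 44.32 m/s.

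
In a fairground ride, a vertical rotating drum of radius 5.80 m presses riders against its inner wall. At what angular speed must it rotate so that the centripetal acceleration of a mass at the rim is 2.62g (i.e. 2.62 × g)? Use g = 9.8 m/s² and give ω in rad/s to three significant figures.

Centripetal acceleration a_c = ω²r. Setting ω²r = 2.62g:
ω = √(2.62g / r) = √(2.62 × 9.8 / 5.80) = √4.427 = 2.104 rad/s.

2.10 rad/s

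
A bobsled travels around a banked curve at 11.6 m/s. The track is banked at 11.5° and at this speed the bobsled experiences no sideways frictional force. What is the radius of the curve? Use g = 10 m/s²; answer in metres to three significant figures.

Frictionless banking: tanθ = v²/(rg), so r = v²/(g tanθ).
r = (11.6)²/(10.0 × tan 11.5°) = 134.6/(10.0 × 0.2035) = 134.6/2.035 = 66.14 m.

66.1 m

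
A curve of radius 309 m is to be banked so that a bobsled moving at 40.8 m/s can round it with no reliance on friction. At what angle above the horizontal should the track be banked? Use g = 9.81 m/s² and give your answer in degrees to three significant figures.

28.8°

With no friction, the horizontal component of the normal force provides the centripetal force: N sinθ = mv²/r, while N cosθ = mg vertically.
Dividing: tanθ = v²/(r g) = (40.8)²/(309 × 9.81) = 1665/3031 = 0.5492.
θ = arctan(0.5492) = 28.77°.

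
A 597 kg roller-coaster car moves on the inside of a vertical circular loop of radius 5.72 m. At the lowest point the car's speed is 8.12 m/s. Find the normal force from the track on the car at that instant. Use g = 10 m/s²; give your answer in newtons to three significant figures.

At the lowest point, N points up (toward the centre) and the weight mg points down (away from the centre), so the net inward force is N − mg = mv²/r.
N = m(v²/r + g) = 597 × ((8.12)²/5.72 + 10.0) = 597 × (11.53 + 10.0) = 597 × 21.53 = 12850 N.

12900 N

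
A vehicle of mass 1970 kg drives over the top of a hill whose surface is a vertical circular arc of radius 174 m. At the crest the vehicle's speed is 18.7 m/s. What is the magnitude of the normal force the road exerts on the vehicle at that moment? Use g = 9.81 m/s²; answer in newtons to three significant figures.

At the crest the centripetal acceleration points downward (toward the centre of the arc), so mg − N = mv²/r.
N = m(g − v²/r) = 1970 × (9.81 − (18.7)²/174) = 1970 × (9.81 − 2.010) = 1970 × 7.800 = 15370 N.

15400 N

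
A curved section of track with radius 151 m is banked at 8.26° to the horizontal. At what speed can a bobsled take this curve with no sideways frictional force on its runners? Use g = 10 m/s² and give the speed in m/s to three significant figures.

14.8 m/s

On a frictionless banked curve, N sinθ = mv²/r and N cosθ = mg, so tanθ = v²/(rg).
v = √(r g tanθ) = √(151 × 10.0 × tan 8.26°) = √(151 × 10.0 × 0.1452) = √219.2 = 14.81 m/s.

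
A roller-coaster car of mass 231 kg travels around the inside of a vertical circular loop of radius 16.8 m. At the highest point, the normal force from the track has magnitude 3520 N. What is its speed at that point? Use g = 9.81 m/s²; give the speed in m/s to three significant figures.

20.5 m/s

At the top, N + mg = mv²/r, so v = √(r(N/m + g)) = √(16.8 × (3520/231 + 9.81)) = √(16.8 × 25.05) = √420.8 = 20.51 m/s.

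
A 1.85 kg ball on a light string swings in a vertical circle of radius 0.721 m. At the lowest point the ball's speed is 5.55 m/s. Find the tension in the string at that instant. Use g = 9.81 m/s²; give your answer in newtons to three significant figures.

At the lowest point, T points up (toward the centre) and the weight mg points down (away from the centre), so the net inward force is T − mg = mv²/r.
T = m(v²/r + g) = 1.85 × ((5.55)²/0.721 + 9.81) = 1.85 × (42.72 + 9.81) = 1.85 × 52.53 = 97.18 N.

97.2 N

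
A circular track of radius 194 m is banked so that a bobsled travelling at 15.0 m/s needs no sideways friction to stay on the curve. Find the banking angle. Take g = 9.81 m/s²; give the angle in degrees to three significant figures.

6.74°

With no friction, the horizontal component of the normal force provides the centripetal force: N sinθ = mv²/r, while N cosθ = mg vertically.
Dividing: tanθ = v²/(r g) = (15.0)²/(194 × 9.81) = 225.0/1903 = 0.1182.
θ = arctan(0.1182) = 6.743°.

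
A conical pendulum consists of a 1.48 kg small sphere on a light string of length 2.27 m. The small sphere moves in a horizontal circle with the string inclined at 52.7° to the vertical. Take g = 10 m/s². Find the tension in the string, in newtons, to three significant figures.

Vertically the bob has no acceleration, so T cosθ = mg.
T = mg/cosθ = 1.48 × 10.0 / cos 52.7° = 14.80/0.6060 = 24.42 N.

24.4 N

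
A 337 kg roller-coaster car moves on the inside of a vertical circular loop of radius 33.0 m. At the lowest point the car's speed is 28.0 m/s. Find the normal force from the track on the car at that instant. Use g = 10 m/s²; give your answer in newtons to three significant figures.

11400 N

At the lowest point, N points up (toward the centre) and the weight mg points down (away from the centre), so the net inward force is N − mg = mv²/r.
N = m(v²/r + g) = 337 × ((28.0)²/33.0 + 10.0) = 337 × (23.76 + 10.0) = 337 × 33.76 = 11380 N.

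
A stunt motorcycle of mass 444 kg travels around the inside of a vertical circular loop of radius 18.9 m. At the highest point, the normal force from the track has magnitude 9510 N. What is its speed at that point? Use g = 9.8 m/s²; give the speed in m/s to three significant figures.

At the top, N + mg = mv²/r, so v = √(r(N/m + g)) = √(18.9 × (9510/444 + 9.8)) = √(18.9 × 31.22) = √590.0 = 24.29 m/s.

24.3 m/s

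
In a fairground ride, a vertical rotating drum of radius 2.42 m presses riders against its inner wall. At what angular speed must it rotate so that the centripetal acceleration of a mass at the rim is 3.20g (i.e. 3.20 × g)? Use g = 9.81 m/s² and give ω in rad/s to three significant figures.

3.60 rad/s

Centripetal acceleration a_c = ω²r. Setting ω²r = 3.20g:
ω = √(3.20g / r) = √(3.20 × 9.81 / 2.42) = √12.97 = 3.602 rad/s.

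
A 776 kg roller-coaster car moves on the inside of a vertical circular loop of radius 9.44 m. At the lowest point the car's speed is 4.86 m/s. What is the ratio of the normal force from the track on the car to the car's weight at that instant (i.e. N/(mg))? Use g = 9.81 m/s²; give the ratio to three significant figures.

1.26

At the bottom, N − mg = mv²/r, so N = m(v²/r + g) and N/(mg) = v²/(rg) + 1 = (4.86)²/(9.44 × 9.81) + 1 = 0.2551 + 1 = 1.255.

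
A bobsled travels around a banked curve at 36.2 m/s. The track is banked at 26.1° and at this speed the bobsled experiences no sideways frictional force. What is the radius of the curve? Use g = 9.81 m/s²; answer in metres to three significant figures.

273 m

Frictionless banking: tanθ = v²/(rg), so r = v²/(g tanθ).
r = (36.2)²/(9.81 × tan 26.1°) = 1310/(9.81 × 0.4899) = 1310/4.806 = 272.7 m.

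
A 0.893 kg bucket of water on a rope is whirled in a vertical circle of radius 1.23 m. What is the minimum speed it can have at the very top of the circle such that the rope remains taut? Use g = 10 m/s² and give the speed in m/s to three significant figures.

3.51 m/s

At the top, both weight mg and T point toward the centre: T + mg = mv²/r.
At minimum speed T → 0, so mg = mv_min²/r ⇒ v_min = √(g r) = √(10.0 × 1.23) = 3.507 m/s.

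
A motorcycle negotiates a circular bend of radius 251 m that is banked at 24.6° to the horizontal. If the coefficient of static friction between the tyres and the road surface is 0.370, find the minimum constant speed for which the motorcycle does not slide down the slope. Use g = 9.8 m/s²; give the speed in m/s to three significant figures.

At the minimum speed, friction acts up the slope at its limiting value f = μN. Radially (horizontal, toward centre): N sinθ − μN cosθ = mv²/r. Vertically: N cosθ + μN sinθ = mg.
Dividing: v² = r g (sinθ − μcosθ)/(cosθ + μsinθ).
sinθ − μcosθ = 0.4163 − 0.370×0.9092 = 0.07986; cosθ + μsinθ = 0.9092 + 0.370×0.4163 = 1.063.
v² = 251 × 9.8 × 0.07986/1.063 = 184.8 m²/s², so v = 13.59 m/s.

13.6 m/s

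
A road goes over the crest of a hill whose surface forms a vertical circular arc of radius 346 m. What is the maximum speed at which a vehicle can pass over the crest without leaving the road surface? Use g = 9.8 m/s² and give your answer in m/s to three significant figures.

58.2 m/s

At the crest the centre of the circle is below the vehicle, so the net downward (centripetal) force is mg − N = mv²/r.
The vehicle leaves the road when N → 0, giving v_max = √(g r) = √(9.8 × 346) = 58.23 m/s.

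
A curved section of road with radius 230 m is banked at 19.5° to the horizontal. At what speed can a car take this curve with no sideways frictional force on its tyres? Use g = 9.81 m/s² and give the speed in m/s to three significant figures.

28.3 m/s

On a frictionless banked curve, N sinθ = mv²/r and N cosθ = mg, so tanθ = v²/(rg).
v = √(r g tanθ) = √(230 × 9.81 × tan 19.5°) = √(230 × 9.81 × 0.3541) = √799.0 = 28.27 m/s.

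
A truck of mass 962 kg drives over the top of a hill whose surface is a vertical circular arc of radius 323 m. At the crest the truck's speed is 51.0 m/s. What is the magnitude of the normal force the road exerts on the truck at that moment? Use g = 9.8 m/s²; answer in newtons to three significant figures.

1680 N

At the crest the centripetal acceleration points downward (toward the centre of the arc), so mg − N = mv²/r.
N = m(g − v²/r) = 962 × (9.8 − (51.0)²/323) = 962 × (9.8 − 8.053) = 962 × 1.747 = 1681 N.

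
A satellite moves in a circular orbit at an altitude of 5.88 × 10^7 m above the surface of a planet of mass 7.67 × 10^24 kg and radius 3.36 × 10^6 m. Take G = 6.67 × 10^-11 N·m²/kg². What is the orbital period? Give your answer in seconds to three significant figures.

136000 s

r = R + h = 3.36 × 10^6 + 5.88 × 10^7 = 6.216 × 10^7 m. Gravity provides the centripetal force: G M m / r² = m v² / r ⇒ v = √(GM/r) = 2869 m/s.
T = 2πr/v = 2π × 6.216 × 10^7 / 2869 = 136100 s.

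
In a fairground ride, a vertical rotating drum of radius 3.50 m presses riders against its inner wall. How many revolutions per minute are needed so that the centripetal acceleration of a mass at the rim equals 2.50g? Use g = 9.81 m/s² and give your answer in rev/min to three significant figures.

Require ω²r = 2.50g, so ω = √(2.50 × 9.81/3.50) = 2.647 rad/s.
In rev/min: ω × 60/(2π) = 2.647 × 60/(2π) = 25.28 rev/min.

25.3 rev/min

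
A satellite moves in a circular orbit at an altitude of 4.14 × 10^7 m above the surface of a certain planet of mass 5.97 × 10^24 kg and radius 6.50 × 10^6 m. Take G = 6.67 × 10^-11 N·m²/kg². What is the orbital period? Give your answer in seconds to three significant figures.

104000 s

r = R + h = 6.50 × 10^6 + 4.14 × 10^7 = 4.790 × 10^7 m. Gravity provides the centripetal force: G M m / r² = m v² / r ⇒ v = √(GM/r) = 2883 m/s.
T = 2πr/v = 2π × 4.790 × 10^7 / 2883 = 104400 s.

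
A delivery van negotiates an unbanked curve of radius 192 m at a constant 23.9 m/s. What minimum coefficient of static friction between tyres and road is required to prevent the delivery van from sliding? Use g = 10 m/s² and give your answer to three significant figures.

Friction provides the centripetal force: μ_s m g = m v²/r, so μ_s = v²/(g r) = (23.90)²/(10.0 × 192) = 571.2/1920 = 0.2975.

0.298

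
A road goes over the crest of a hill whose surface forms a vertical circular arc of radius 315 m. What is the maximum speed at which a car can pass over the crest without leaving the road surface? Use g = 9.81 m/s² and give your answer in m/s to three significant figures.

At the crest the centre of the circle is below the car, so the net downward (centripetal) force is mg − N = mv²/r.
The car leaves the road when N → 0, giving v_max = √(g r) = √(9.81 × 315) = 55.59 m/s.

55.6 m/s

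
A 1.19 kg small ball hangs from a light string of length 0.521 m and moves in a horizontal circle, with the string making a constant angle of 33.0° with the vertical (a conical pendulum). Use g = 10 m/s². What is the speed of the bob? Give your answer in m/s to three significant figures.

The radius of the circle is r = L sinθ = 0.521 × sin 33.0° = 0.2838 m.
Horizontally T sinθ = mv²/r and vertically T cosθ = mg, so tanθ = v²/(rg).
v = √(r g tanθ) = √(0.2838 × 10.0 × 0.6494) = √1.843 = 1.357 m/s.

1.36 m/s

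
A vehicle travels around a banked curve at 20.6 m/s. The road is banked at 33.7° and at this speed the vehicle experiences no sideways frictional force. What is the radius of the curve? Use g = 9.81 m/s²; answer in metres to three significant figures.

64.9 m

Frictionless banking: tanθ = v²/(rg), so r = v²/(g tanθ).
r = (20.6)²/(9.81 × tan 33.7°) = 424.4/(9.81 × 0.6669) = 424.4/6.542 = 64.86 m.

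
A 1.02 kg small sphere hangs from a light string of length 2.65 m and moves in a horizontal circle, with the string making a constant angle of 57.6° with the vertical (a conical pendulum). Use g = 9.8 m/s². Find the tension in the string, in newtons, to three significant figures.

18.7 N

Vertically the bob has no acceleration, so T cosθ = mg.
T = mg/cosθ = 1.02 × 9.8 / cos 57.6° = 9.996/0.5358 = 18.66 N.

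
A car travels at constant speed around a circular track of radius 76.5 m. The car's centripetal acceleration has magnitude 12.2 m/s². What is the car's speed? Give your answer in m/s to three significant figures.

a_c = v²/r ⇒ v = √(a_c · r) = √(12.2 × 76.5) = √933.3 = 30.55 m/s.

30.5 m/s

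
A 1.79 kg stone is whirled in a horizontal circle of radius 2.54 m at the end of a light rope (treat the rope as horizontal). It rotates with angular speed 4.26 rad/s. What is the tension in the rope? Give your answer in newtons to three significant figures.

82.5 N

v = ωr = 4.26 × 2.54 = 10.82 m/s.
The tension is the only horizontal force, so it supplies the full centripetal force: T = m v²/r = 1.79 × (10.82)²/2.54 = 1.79 × 117.1/2.54 = 82.51 N.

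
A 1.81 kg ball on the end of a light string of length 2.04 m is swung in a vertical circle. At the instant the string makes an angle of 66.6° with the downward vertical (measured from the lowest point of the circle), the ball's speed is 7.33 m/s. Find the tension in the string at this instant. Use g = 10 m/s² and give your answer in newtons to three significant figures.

Take the radial direction toward the centre of the circle as positive. The component of the weight along the string toward the centre is −mg cos φ (φ measured from the bottom), so Newton's second law along the string gives T − mg cos φ = m v²/r.
cos 66.6° = 0.3971, so T = m(v²/r + g cos φ) = 1.81 × ((7.33)²/2.04 + 10.0 × 0.3971) = 1.81 × (26.34 + (3.971)) = 1.81 × 30.31 = 54.86 N.

54.9 N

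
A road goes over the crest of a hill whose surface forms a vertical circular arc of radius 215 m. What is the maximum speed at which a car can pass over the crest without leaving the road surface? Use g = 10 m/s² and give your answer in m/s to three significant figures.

At the crest the centre of the circle is below the car, so the net downward (centripetal) force is mg − N = mv²/r.
The car leaves the road when N → 0, giving v_max = √(g r) = √(10.0 × 215) = 46.37 m/s.

46.4 m/s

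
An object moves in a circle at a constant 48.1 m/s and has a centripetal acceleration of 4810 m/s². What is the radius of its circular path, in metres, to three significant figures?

a_c = v²/r ⇒ r = v²/a_c = (48.1)²/4810 = 2314/4810 = 0.4810 m.

0.481 m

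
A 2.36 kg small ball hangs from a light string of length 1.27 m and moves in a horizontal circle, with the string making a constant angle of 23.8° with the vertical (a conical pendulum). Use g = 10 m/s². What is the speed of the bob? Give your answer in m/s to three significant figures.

1.50 m/s

The radius of the circle is r = L sinθ = 1.27 × sin 23.8° = 0.5125 m.
Horizontally T sinθ = mv²/r and vertically T cosθ = mg, so tanθ = v²/(rg).
v = √(r g tanθ) = √(0.5125 × 10.0 × 0.4411) = √2.260 = 1.503 m/s.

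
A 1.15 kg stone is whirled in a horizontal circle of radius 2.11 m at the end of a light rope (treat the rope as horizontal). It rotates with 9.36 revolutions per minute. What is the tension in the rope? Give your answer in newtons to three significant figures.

2.33 N

ω = 9.36 rev/min × 2π/60 = 0.9802 rad/s, so v = ωr = 0.9802 × 2.11 = 2.068 m/s.
The tension is the only horizontal force, so it supplies the full centripetal force: T = m v²/r = 1.15 × (2.068)²/2.11 = 1.15 × 4.277/2.11 = 2.331 N.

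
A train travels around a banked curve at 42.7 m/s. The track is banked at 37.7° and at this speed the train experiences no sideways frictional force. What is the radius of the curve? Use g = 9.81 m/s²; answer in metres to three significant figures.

240 m

Frictionless banking: tanθ = v²/(rg), so r = v²/(g tanθ).
r = (42.7)²/(9.81 × tan 37.7°) = 1823/(9.81 × 0.7729) = 1823/7.582 = 240.5 m.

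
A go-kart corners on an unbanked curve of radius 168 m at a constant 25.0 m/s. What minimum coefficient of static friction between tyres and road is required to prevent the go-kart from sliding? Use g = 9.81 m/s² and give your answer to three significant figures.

Friction provides the centripetal force: μ_s m g = m v²/r, so μ_s = v²/(g r) = (25.00)²/(9.81 × 168) = 625.0/1648 = 0.3792.

0.379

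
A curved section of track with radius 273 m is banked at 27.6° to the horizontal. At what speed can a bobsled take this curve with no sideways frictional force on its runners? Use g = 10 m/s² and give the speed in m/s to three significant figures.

37.8 m/s

On a frictionless banked curve, N sinθ = mv²/r and N cosθ = mg, so tanθ = v²/(rg).
v = √(r g tanθ) = √(273 × 10.0 × tan 27.6°) = √(273 × 10.0 × 0.5228) = √1427 = 37.78 m/s.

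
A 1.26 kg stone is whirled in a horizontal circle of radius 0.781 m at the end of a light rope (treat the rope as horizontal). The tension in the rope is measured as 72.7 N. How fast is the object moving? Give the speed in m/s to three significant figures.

T = m v²/r ⇒ v = √(T r / m) = √(72.7 × 0.781 / 1.26) = √45.06 = 6.713 m/s.

6.71 m/s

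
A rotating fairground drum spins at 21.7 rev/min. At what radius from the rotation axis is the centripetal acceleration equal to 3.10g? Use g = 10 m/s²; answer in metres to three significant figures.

ω = 21.7 rev/min × 2π/60 = 2.272 rad/s.
a_c = ω²r = 3.10g ⇒ r = 3.10 × 10.0 / (2.272)² = 31.00/5.164 = 6.003 m.

6.00 m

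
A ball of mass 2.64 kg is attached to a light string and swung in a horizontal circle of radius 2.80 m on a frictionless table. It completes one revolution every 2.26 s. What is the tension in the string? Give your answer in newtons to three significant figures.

57.1 N

v = 2πr/T = 2π × 2.80/2.26 = 7.784 m/s.
The tension is the only horizontal force, so it supplies the full centripetal force: T = m v²/r = 2.64 × (7.784)²/2.80 = 2.64 × 60.60/2.80 = 57.14 N.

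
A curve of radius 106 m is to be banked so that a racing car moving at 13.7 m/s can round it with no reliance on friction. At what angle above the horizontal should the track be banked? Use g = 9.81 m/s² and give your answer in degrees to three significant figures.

With no friction, the horizontal component of the normal force provides the centripetal force: N sinθ = mv²/r, while N cosθ = mg vertically.
Dividing: tanθ = v²/(r g) = (13.7)²/(106 × 9.81) = 187.7/1040 = 0.1805.
θ = arctan(0.1805) = 10.23°.

10.2°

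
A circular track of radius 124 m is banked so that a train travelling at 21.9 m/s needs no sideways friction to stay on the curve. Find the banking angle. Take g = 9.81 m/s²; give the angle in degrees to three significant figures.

With no friction, the horizontal component of the normal force provides the centripetal force: N sinθ = mv²/r, while N cosθ = mg vertically.
Dividing: tanθ = v²/(r g) = (21.9)²/(124 × 9.81) = 479.6/1216 = 0.3943.
θ = arctan(0.3943) = 21.52°.

21.5°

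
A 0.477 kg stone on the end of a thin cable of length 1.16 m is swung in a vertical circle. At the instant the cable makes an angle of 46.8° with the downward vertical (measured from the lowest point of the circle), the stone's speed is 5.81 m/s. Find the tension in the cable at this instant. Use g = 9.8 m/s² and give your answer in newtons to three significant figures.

Take the radial direction toward the centre of the circle as positive. The component of the weight along the string toward the centre is −mg cos φ (φ measured from the bottom), so Newton's second law along the string gives T − mg cos φ = m v²/r.
cos 46.8° = 0.6845, so T = m(v²/r + g cos φ) = 0.477 × ((5.81)²/1.16 + 9.8 × 0.6845) = 0.477 × (29.10 + (6.709)) = 0.477 × 35.81 = 17.08 N.

17.1 N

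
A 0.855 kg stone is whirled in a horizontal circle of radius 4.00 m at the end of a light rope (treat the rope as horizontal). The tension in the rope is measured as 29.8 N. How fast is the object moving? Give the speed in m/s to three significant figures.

11.8 m/s

T = m v²/r ⇒ v = √(T r / m) = √(29.8 × 4.00 / 0.855) = √139.4 = 11.81 m/s.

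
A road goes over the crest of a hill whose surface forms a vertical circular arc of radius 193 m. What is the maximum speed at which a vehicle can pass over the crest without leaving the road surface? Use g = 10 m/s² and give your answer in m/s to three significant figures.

At the crest the centre of the circle is below the vehicle, so the net downward (centripetal) force is mg − N = mv²/r.
The vehicle leaves the road when N → 0, giving v_max = √(g r) = √(10.0 × 193) = 43.93 m/s.

43.9 m/s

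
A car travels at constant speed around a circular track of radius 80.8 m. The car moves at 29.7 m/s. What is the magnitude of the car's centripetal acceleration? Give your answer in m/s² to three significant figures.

10.9 m/s²

a_c = v²/r = (29.70)²/80.8 = 882.1/80.8 = 10.92 m/s².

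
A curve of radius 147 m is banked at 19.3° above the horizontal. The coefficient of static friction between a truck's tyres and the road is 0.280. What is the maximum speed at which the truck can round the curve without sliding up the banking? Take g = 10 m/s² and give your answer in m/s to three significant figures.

32.0 m/s

At the maximum speed, friction acts down the slope at its limiting value f = μN. Radially (horizontal, toward centre): N sinθ + μN cosθ = mv²/r. Vertically: N cosθ − μN sinθ = mg.
Dividing: v² = r g (sinθ + μcosθ)/(cosθ − μsinθ).
sinθ + μcosθ = 0.3305 + 0.280×0.9438 = 0.5948; cosθ − μsinθ = 0.9438 − 0.280×0.3305 = 0.8513.
v² = 147 × 10.0 × 0.5948/0.8513 = 1027 m²/s², so v = 32.05 m/s.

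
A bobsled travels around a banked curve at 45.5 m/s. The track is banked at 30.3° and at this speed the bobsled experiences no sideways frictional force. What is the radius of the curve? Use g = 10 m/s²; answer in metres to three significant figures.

Frictionless banking: tanθ = v²/(rg), so r = v²/(g tanθ).
r = (45.5)²/(10.0 × tan 30.3°) = 2070/(10.0 × 0.5844) = 2070/5.844 = 354.3 m.

354 m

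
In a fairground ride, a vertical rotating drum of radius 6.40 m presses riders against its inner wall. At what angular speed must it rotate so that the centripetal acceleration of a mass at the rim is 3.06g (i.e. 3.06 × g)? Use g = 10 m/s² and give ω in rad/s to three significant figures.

2.19 rad/s

Centripetal acceleration a_c = ω²r. Setting ω²r = 3.06g:
ω = √(3.06g / r) = √(3.06 × 10.0 / 6.40) = √4.781 = 2.187 rad/s.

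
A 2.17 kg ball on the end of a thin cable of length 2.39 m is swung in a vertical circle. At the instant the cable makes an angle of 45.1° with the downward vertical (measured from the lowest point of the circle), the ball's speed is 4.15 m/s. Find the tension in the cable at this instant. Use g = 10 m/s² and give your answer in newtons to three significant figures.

31.0 N

Take the radial direction toward the centre of the circle as positive. The component of the weight along the string toward the centre is −mg cos φ (φ measured from the bottom), so Newton's second law along the string gives T − mg cos φ = m v²/r.
cos 45.1° = 0.7059, so T = m(v²/r + g cos φ) = 2.17 × ((4.15)²/2.39 + 10.0 × 0.7059) = 2.17 × (7.206 + (7.059)) = 2.17 × 14.26 = 30.95 N.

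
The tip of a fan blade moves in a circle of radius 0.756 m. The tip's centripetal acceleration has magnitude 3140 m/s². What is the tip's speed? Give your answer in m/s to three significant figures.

a_c = v²/r ⇒ v = √(a_c · r) = √(3140 × 0.756) = √2374 = 48.72 m/s.

48.7 m/s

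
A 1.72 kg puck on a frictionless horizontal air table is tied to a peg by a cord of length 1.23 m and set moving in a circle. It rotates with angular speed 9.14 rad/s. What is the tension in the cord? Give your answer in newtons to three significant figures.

177 N

v = ωr = 9.14 × 1.23 = 11.24 m/s.
The tension is the only horizontal force, so it supplies the full centripetal force: T = m v²/r = 1.72 × (11.24)²/1.23 = 1.72 × 126.4/1.23 = 176.7 N.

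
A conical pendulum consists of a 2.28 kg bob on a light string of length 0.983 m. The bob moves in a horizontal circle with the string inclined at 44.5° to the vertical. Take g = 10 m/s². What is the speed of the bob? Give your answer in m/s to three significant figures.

The radius of the circle is r = L sinθ = 0.983 × sin 44.5° = 0.6890 m.
Horizontally T sinθ = mv²/r and vertically T cosθ = mg, so tanθ = v²/(rg).
v = √(r g tanθ) = √(0.6890 × 10.0 × 0.9827) = √6.771 = 2.602 m/s.

2.60 m/s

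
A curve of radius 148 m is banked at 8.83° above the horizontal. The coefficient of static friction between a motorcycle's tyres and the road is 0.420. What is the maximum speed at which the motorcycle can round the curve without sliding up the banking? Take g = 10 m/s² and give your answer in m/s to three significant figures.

At the maximum speed, friction acts down the slope at its limiting value f = μN. Radially (horizontal, toward centre): N sinθ + μN cosθ = mv²/r. Vertically: N cosθ − μN sinθ = mg.
Dividing: v² = r g (sinθ + μcosθ)/(cosθ − μsinθ).
sinθ + μcosθ = 0.1535 + 0.420×0.9881 = 0.5685; cosθ − μsinθ = 0.9881 − 0.420×0.1535 = 0.9237.
v² = 148 × 10.0 × 0.5685/0.9237 = 910.9 m²/s², so v = 30.18 m/s.

30.2 m/s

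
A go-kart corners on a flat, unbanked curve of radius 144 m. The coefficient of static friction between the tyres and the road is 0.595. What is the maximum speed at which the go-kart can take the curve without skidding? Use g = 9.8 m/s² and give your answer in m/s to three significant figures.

Friction provides the centripetal force on a flat curve. At maximum speed it is at its limiting value: μ_s m g = m v²/r.
Mass cancels: v_max = √(μ_s g r) = √(0.595 × 9.8 × 144) = √839.7 = 28.98 m/s.

29.0 m/s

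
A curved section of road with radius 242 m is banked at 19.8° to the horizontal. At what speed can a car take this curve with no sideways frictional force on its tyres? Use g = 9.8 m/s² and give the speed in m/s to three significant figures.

29.2 m/s

On a frictionless banked curve, N sinθ = mv²/r and N cosθ = mg, so tanθ = v²/(rg).
v = √(r g tanθ) = √(242 × 9.8 × tan 19.8°) = √(242 × 9.8 × 0.3600) = √853.8 = 29.22 m/s.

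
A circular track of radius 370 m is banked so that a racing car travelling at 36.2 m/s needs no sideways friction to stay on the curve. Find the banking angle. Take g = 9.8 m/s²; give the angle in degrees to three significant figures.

19.9°

For a frictionless banked turn: horizontally N sinθ = mv²/r and vertically N cosθ = mg.
Dividing: tanθ = v²/(r g) = (36.2)²/(370 × 9.8) = 1310/3626 = 0.3614.
θ = arctan(0.3614) = 19.87°.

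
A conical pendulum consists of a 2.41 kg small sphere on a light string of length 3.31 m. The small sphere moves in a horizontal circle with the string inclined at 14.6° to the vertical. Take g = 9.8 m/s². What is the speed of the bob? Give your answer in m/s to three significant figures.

The radius of the circle is r = L sinθ = 3.31 × sin 14.6° = 0.8343 m.
Horizontally T sinθ = mv²/r and vertically T cosθ = mg, so tanθ = v²/(rg).
v = √(r g tanθ) = √(0.8343 × 9.8 × 0.2605) = √2.130 = 1.459 m/s.

1.46 m/s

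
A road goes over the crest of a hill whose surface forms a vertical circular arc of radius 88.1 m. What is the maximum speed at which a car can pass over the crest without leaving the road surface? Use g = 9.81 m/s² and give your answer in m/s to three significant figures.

At the crest the centre of the circle is below the car, so the net downward (centripetal) force is mg − N = mv²/r.
The car leaves the road when N → 0, giving v_max = √(g r) = √(9.81 × 88.1) = 29.40 m/s.

29.4 m/s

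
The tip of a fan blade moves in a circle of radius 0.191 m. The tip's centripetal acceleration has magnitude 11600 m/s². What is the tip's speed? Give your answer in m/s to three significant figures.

47.1 m/s

a_c = v²/r ⇒ v = √(a_c · r) = √(11600 × 0.191) = √2216 = 47.07 m/s.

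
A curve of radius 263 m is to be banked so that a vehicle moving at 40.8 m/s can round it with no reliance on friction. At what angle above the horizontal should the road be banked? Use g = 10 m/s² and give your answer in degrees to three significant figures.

With no friction, the horizontal component of the normal force provides the centripetal force: N sinθ = mv²/r, while N cosθ = mg vertically.
Dividing: tanθ = v²/(r g) = (40.8)²/(263 × 10.0) = 1665/2630 = 0.6329.
θ = arctan(0.6329) = 32.33°.

32.3°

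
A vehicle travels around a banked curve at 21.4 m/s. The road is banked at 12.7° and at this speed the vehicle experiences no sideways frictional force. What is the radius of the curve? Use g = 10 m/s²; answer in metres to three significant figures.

203 m

Frictionless banking: tanθ = v²/(rg), so r = v²/(g tanθ).
r = (21.4)²/(10.0 × tan 12.7°) = 458.0/(10.0 × 0.2254) = 458.0/2.254 = 203.2 m.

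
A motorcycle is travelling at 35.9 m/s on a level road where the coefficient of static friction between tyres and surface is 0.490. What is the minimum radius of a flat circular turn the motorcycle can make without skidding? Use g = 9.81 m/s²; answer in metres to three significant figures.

268 m

At the limit, μ_s m g = m v²/r, so r_min = v²/(μ_s g) = (35.9)²/(0.490 × 9.81) = 1289/4.807 = 268.1 m.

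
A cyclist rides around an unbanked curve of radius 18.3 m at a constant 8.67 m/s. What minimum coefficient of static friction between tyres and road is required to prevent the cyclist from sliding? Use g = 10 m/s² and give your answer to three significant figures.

Friction provides the centripetal force: μ_s m g = m v²/r, so μ_s = v²/(g r) = (8.670)²/(10.0 × 18.3) = 75.17/183.0 = 0.4108.

0.411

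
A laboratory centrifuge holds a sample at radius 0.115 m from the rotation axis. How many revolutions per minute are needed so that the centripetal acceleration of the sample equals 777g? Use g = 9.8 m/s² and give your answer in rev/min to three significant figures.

Require ω²r = 777g, so ω = √(777 × 9.8/0.115) = 257.3 rad/s.
In rev/min: ω × 60/(2π) = 257.3 × 60/(2π) = 2457 rev/min.

2460 rev/min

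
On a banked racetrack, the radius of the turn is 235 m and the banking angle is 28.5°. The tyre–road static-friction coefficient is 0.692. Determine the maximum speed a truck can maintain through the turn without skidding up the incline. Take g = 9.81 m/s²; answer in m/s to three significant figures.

67.5 m/s

At the maximum speed, friction acts down the slope at its limiting value f = μN. Radially (horizontal, toward centre): N sinθ + μN cosθ = mv²/r. Vertically: N cosθ − μN sinθ = mg.
Dividing: v² = r g (sinθ + μcosθ)/(cosθ − μsinθ).
sinθ + μcosθ = 0.4772 + 0.692×0.8788 = 1.085; cosθ − μsinθ = 0.8788 − 0.692×0.4772 = 0.5486.
v² = 235 × 9.81 × 1.085/0.5486 = 4561 m²/s², so v = 67.53 m/s.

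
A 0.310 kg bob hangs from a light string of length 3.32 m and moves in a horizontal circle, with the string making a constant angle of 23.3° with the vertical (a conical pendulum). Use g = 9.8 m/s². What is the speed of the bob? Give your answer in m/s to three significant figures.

The radius of the circle is r = L sinθ = 3.32 × sin 23.3° = 1.313 m.
Horizontally T sinθ = mv²/r and vertically T cosθ = mg, so tanθ = v²/(rg).
v = √(r g tanθ) = √(1.313 × 9.8 × 0.4307) = √5.542 = 2.354 m/s.

2.35 m/s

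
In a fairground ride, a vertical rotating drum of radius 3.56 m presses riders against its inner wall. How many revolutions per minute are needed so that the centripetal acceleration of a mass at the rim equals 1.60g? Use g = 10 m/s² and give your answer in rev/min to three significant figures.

20.2 rev/min

Require ω²r = 1.60g, so ω = √(1.60 × 10.0/3.56) = 2.120 rad/s.
In rev/min: ω × 60/(2π) = 2.120 × 60/(2π) = 20.24 rev/min.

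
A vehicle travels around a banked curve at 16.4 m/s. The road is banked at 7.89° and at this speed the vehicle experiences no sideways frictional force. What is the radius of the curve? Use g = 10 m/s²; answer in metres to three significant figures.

Frictionless banking: tanθ = v²/(rg), so r = v²/(g tanθ).
r = (16.4)²/(10.0 × tan 7.89°) = 269.0/(10.0 × 0.1386) = 269.0/1.386 = 194.1 m.

194 m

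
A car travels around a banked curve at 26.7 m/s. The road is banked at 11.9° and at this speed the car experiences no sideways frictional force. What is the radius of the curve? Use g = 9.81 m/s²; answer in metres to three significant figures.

345 m

Frictionless banking: tanθ = v²/(rg), so r = v²/(g tanθ).
r = (26.7)²/(9.81 × tan 11.9°) = 712.9/(9.81 × 0.2107) = 712.9/2.067 = 344.8 m.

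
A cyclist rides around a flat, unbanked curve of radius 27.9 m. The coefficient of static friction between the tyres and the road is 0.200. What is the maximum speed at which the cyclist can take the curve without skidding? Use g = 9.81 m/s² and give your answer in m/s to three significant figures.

On a flat curve, static friction is the only horizontal force, so it must supply the full centripetal force: μ_s m g = m v²/r.
Mass cancels: v_max = √(μ_s g r) = √(0.200 × 9.81 × 27.9) = √54.74 = 7.399 m/s.

7.40 m/s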